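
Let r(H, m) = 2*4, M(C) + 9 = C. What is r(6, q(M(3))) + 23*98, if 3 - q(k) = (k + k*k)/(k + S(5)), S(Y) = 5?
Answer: 2262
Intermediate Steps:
M(C) = -9 + C
q(k) = 3 - (k + k²)/(5 + k) (q(k) = 3 - (k + k*k)/(k + 5) = 3 - (k + k²)/(5 + k))
r(H, m) = 8
r(6, q(M(3))) + 23*98 = 8 + 23*98 = 8 + 2254 = 2262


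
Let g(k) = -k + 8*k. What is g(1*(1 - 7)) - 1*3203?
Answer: -3245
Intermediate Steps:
g(k) = 7*k
g(1*(1 - 7)) - 1*3203 = 7*(1*(1 - 7)) - 1*3203 = 7*(1*(-6)) - 3203 = 7*(-6) - 3203 = -42 - 3203 = -3245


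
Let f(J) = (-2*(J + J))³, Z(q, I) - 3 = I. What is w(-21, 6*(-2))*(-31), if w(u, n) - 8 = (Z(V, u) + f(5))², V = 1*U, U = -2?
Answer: -1992938292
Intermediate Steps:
V = -2 (V = 1*(-2) = -2)
Z(q, I) = 3 + I
f(J) = -64*J³ (f(J) = (-4*J)³ = -64*J³)
w(u, n) = 8 + (-7997 + u)² (w(u, n) = 8 + ((3 + u) - 64*5³)² = 8 + ((3 + u) - 64*125)² = 8 + ((3 + u) - 8000)² = 8 + (-7997 + u)²)
w(-21, 6*(-2))*(-31) = (8 + (-7997 - 21)²)*(-31) = (8 + (-8018)²)*(-31) = (8 + 64288324)*(-31) = 64288332*(-31) = -1992938292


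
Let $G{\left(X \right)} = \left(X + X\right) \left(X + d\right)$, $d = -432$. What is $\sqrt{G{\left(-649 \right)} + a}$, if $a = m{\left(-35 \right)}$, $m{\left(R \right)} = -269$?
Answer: $13 \sqrt{8301} \approx 1184.4$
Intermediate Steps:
$a = -269$
$G{\left(X \right)} = 2 X \left(-432 + X\right)$ ($G{\left(X \right)} = \left(X + X\right) \left(X - 432\right) = 2 X \left(-432 + X\right)$)
$\sqrt{G{\left(-649 \right)} + a} = \sqrt{2 \left(-649\right) \left(-432 - 649\right) - 269} = \sqrt{2 \left(-649\right) \left(-1081\right) - 269} = \sqrt{1403138 - 269} = \sqrt{1402869} = 13 \sqrt{8301}$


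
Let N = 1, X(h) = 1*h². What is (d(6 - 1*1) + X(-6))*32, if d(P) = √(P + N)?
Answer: 1152 + 32*√6 ≈ 1230.4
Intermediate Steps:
X(h) = h²
d(P) = √(1 + P) (d(P) = √(P + 1) = √(1 + P))
(d(6 - 1*1) + X(-6))*32 = (√(1 + (6 - 1*1)) + (-6)²)*32 = (√(1 + (6 - 1)) + 36)*32 = (√(1 + 5) + 36)*32 = (√6 + 36)*32 = (36 + √6)*32 = 1152 + 32*√6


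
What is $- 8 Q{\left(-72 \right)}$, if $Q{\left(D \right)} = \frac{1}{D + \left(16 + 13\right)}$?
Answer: $\frac{8}{43} \approx 0.18605$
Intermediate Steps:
$Q{\left(D \right)} = \frac{1}{29 + D}$ ($Q{\left(D \right)} = \frac{1}{D + 29} = \frac{1}{29 + D}$)
$- 8 Q{\left(-72 \right)} = - \frac{8}{29 - 72} = - \frac{8}{-43} = \left(-8\right) \left(- \frac{1}{43}\right) = \frac{8}{43}$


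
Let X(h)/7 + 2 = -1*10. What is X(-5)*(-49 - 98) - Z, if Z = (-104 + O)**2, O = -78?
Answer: -20776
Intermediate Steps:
X(h) = -84 (X(h) = -14 + 7*(-1*10) = -14 + 7*(-10) = -14 - 70 = -84)
Z = 33124 (Z = (-104 - 78)**2 = (-182)**2 = 33124)
X(-5)*(-49 - 98) - Z = -84*(-49 - 98) - 1*33124 = -84*(-147) - 33124 = 12348 - 33124 = -20776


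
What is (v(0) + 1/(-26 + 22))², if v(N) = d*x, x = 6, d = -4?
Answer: 9409/16 ≈ 588.06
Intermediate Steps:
v(N) = -24 (v(N) = -4*6 = -24)
(v(0) + 1/(-26 + 22))² = (-24 + 1/(-26 + 22))² = (-24 + 1/(-4))² = (-24 - ¼)² = (-97/4)² = 9409/16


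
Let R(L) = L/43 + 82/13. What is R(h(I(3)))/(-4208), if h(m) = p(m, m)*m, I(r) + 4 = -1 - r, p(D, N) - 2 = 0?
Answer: -1659/1176136 ≈ -0.0014106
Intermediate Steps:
p(D, N) = 2 (p(D, N) = 2 + 0 = 2)
I(r) = -5 - r (I(r) = -4 + (-1 - r) = -5 - r)
h(m) = 2*m
R(L) = 82/13 + L/43 (R(L) = L*(1/43) + 82*(1/13) = L/43 + 82/13 = 82/13 + L/43)
R(h(I(3)))/(-4208) = (82/13 + (2*(-5 - 1*3))/43)/(-4208) = (82/13 + (2*(-5 - 3))/43)*(-1/4208) = (82/13 + (2*(-8))/43)*(-1/4208) = (82/13 + (1/43)*(-16))*(-1/4208) = (82/13 - 16/43)*(-1/4208) = (3318/559)*(-1/4208) = -1659/1176136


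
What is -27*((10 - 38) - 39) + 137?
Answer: 1946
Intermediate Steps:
-27*((10 - 38) - 39) + 137 = -27*(-28 - 39) + 137 = -27*(-67) + 137 = 1809 + 137 = 1946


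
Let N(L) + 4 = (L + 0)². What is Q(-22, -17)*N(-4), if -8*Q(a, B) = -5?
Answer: 15/2 ≈ 7.5000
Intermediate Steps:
Q(a, B) = 5/8 (Q(a, B) = -⅛*(-5) = 5/8)
N(L) = -4 + L² (N(L) = -4 + (L + 0)² = -4 + L²)
Q(-22, -17)*N(-4) = 5*(-4 + (-4)²)/8 = 5*(-4 + 16)/8 = (5/8)*12 = 15/2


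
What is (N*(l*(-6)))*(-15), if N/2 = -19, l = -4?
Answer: 13680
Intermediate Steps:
N = -38 (N = 2*(-19) = -38)
(N*(l*(-6)))*(-15) = -(-152)*(-6)*(-15) = -38*24*(-15) = -912*(-15) = 13680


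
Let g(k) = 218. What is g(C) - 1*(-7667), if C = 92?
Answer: 7885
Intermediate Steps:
g(C) - 1*(-7667) = 218 - 1*(-7667) = 218 + 7667 = 7885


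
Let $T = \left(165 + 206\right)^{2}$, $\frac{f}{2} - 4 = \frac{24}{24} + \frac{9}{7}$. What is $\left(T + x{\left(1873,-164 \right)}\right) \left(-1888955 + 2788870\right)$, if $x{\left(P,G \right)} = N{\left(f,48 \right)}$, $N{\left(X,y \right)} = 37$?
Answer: $123898497370$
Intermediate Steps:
$f = \frac{88}{7}$ ($f = 8 + 2 \left(\frac{24}{24} + \frac{9}{7}\right) = 8 + 2 \left(24 \cdot \frac{1}{24} + 9 \cdot \frac{1}{7}\right) = 8 + 2 \left(1 + \frac{9}{7}\right) = 8 + 2 \cdot \frac{16}{7} = 8 + \frac{32}{7} = \frac{88}{7} \approx 12.571$)
$x{\left(P,G \right)} = 37$
$T = 137641$ ($T = 371^{2} = 137641$)
$\left(T + x{\left(1873,-164 \right)}\right) \left(-1888955 + 2788870\right) = \left(137641 + 37\right) \left(-1888955 + 2788870\right) = 137678 \cdot 899915 = 123898497370$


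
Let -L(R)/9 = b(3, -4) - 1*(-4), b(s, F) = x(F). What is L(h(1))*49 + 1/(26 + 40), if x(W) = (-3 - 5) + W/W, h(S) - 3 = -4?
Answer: 87319/66 ≈ 1323.0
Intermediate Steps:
h(S) = -1 (h(S) = 3 - 4 = -1)
x(W) = -7 (x(W) = -8 + 1 = -7)
b(s, F) = -7
L(R) = 27 (L(R) = -9*(-7 - 1*(-4)) = -9*(-7 + 4) = -9*(-3) = 27)
L(h(1))*49 + 1/(26 + 40) = 27*49 + 1/(26 + 40) = 1323 + 1/66 = 87319/66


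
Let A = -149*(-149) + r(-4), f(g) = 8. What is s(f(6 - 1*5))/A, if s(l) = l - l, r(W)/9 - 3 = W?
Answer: 0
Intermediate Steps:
r(W) = 27 + 9*W
s(l) = 0
A = 22192 (A = -149*(-149) + (27 + 9*(-4)) = 22201 + (27 - 36) = 22201 - 9 = 22192)
s(f(6 - 1*5))/A = 0/22192 = 0*(1/22192) = 0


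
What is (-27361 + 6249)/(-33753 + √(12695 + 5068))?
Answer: 118765556/189874541 + 10556*√17763/569623623 ≈ 0.62796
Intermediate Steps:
(-27361 + 6249)/(-33753 + √(12695 + 5068)) = -21112/(-33753 + √17763)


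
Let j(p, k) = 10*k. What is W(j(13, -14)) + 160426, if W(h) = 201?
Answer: 160627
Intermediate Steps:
W(j(13, -14)) + 160426 = 201 + 160426 = 160627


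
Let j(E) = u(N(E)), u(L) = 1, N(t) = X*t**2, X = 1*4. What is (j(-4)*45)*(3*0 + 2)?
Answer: 90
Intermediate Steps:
X = 4
N(t) = 4*t**2
j(E) = 1
(j(-4)*45)*(3*0 + 2) = (1*45)*(3*0 + 2) = 45*(0 + 2) = 45*2 = 90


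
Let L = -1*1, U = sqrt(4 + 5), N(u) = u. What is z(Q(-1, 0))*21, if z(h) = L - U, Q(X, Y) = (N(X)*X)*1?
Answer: -84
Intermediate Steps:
U = 3 (U = sqrt(9) = 3)
L = -1
Q(X, Y) = X**2 (Q(X, Y) = (X*X)*1 = X**2*1 = X**2)
z(h) = -4 (z(h) = -1 - 1*3 = -1 - 3 = -4)
z(Q(-1, 0))*21 = -4*21 = -84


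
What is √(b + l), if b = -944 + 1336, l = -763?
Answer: I*√371 ≈ 19.261*I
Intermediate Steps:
b = 392
√(b + l) = √(392 - 763) = √(-371) = I*√371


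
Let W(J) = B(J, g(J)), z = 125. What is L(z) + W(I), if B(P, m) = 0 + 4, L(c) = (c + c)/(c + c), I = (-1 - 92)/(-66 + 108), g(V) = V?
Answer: 5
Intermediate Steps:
I = -31/14 (I = -93/42 = -93*1/42 = -31/14 ≈ -2.2143)
L(c) = 1 (L(c) = (2*c)/((2*c)) = (2*c)*(1/(2*c)) = 1)
B(P, m) = 4
W(J) = 4
L(z) + W(I) = 1 + 4 = 5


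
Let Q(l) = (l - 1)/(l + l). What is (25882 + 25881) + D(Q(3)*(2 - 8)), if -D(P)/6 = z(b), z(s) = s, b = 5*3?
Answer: 51673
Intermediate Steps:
b = 15
Q(l) = (-1 + l)/(2*l) (Q(l) = (-1 + l)/((2*l)) = (-1 + l)*(1/(2*l)) = (-1 + l)/(2*l))
D(P) = -90 (D(P) = -6*15 = -90)
(25882 + 25881) + D(Q(3)*(2 - 8)) = (25882 + 25881) - 90 = 51763 - 90 = 51673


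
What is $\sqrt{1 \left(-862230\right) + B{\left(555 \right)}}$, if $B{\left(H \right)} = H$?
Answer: $5 i \sqrt{34467} \approx 928.26 i$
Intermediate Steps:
$\sqrt{1 \left(-862230\right) + B{\left(555 \right)}} = \sqrt{1 \left(-862230\right) + 555} = \sqrt{-862230 + 555} = \sqrt{-861675} = 5 i \sqrt{34467}$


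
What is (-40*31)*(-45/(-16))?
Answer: -6975/2 ≈ -3487.5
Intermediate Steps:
(-40*31)*(-45/(-16)) = -(-55800)*(-1)/16 = -1240*45/16 = -6975/2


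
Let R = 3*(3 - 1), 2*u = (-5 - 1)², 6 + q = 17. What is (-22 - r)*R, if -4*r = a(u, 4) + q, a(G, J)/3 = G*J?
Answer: 417/2 ≈ 208.50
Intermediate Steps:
q = 11 (q = -6 + 17 = 11)
u = 18 (u = (-5 - 1)²/2 = (½)*(-6)² = (½)*36 = 18)
a(G, J) = 3*G*J (a(G, J) = 3*(G*J) = 3*G*J)
r = -227/4 (r = -(3*18*4 + 11)/4 = -(216 + 11)/4 = -¼*227 = -227/4 ≈ -56.750)
R = 6 (R = 3*2 = 6)
(-22 - r)*R = (-22 - 1*(-227/4))*6 = (-22 + 227/4)*6 = (139/4)*6 = 417/2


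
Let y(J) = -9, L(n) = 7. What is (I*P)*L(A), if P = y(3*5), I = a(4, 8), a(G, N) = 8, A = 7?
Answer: -504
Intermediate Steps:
I = 8
P = -9
(I*P)*L(A) = (8*(-9))*7 = -72*7 = -504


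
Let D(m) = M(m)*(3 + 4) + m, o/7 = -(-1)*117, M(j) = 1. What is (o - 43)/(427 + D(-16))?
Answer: 388/209 ≈ 1.8565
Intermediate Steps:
o = 819 (o = 7*(-(-1)*117) = 7*(-1*(-117)) = 7*117 = 819)
D(m) = 7 + m (D(m) = 1*(3 + 4) + m = 1*7 + m = 7 + m)
(o - 43)/(427 + D(-16)) = (819 - 43)/(427 + (7 - 16)) = 776/(427 - 9) = 776/418 = 776*(1/418) = 388/209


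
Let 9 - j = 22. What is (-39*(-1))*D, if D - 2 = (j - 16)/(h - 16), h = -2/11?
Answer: 26325/178 ≈ 147.89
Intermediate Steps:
j = -13 (j = 9 - 1*22 = 9 - 22 = -13)
h = -2/11 (h = -2*1/11 = -2/11 ≈ -0.18182)
D = 675/178 (D = 2 + (-13 - 16)/(-2/11 - 16) = 2 - 29/(-178/11) = 2 - 29*(-11/178) = 2 + 319/178 = 675/178 ≈ 3.7921)
(-39*(-1))*D = -39*(-1)*(675/178) = 39*(675/178) = 26325/178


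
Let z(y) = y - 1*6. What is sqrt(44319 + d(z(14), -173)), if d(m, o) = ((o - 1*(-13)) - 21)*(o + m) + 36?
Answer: 2*sqrt(18555) ≈ 272.43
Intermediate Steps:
z(y) = -6 + y (z(y) = y - 6 = -6 + y)
d(m, o) = 36 + (-8 + o)*(m + o) (d(m, o) = ((o + 13) - 21)*(m + o) + 36 = ((13 + o) - 21)*(m + o) + 36 = (-8 + o)*(m + o) + 36 = 36 + (-8 + o)*(m + o))
sqrt(44319 + d(z(14), -173)) = sqrt(44319 + (36 + (-173)**2 - 8*(-6 + 14) - 8*(-173) + (-6 + 14)*(-173))) = sqrt(44319 + (36 + 29929 - 8*8 + 1384 + 8*(-173))) = sqrt(44319 + (36 + 29929 - 64 + 1384 - 1384)) = sqrt(44319 + 29901) = sqrt(74220) = 2*sqrt(18555)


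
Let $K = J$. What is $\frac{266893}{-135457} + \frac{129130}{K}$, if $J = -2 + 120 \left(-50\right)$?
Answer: $- \frac{9546727098}{406506457} \approx -23.485$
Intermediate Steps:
$J = -6002$ ($J = -2 - 6000 = -6002$)
$K = -6002$
$\frac{266893}{-135457} + \frac{129130}{K} = \frac{266893}{-135457} + \frac{129130}{-6002} = 266893 \left(- \frac{1}{135457}\right) + 129130 \left(- \frac{1}{6002}\right) = - \frac{266893}{135457} - \frac{64565}{3001} = - \frac{9546727098}{406506457}$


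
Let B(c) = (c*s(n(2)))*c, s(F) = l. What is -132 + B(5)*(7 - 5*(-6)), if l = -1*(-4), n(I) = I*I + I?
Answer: 3568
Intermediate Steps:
n(I) = I + I² (n(I) = I² + I = I + I²)
l = 4
s(F) = 4
B(c) = 4*c² (B(c) = (c*4)*c = (4*c)*c = 4*c²)
-132 + B(5)*(7 - 5*(-6)) = -132 + (4*5²)*(7 - 5*(-6)) = -132 + (4*25)*(7 + 30) = -132 + 100*37 = -132 + 3700 = 3568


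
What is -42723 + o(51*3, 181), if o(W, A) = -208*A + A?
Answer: -80190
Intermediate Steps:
o(W, A) = -207*A
-42723 + o(51*3, 181) = -42723 - 207*181 = -42723 - 37467 = -80190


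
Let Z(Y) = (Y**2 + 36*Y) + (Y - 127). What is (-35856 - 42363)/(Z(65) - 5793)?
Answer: -78219/710 ≈ -110.17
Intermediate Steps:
Z(Y) = -127 + Y**2 + 37*Y (Z(Y) = (Y**2 + 36*Y) + (-127 + Y) = -127 + Y**2 + 37*Y)
(-35856 - 42363)/(Z(65) - 5793) = (-35856 - 42363)/((-127 + 65**2 + 37*65) - 5793) = -78219/((-127 + 4225 + 2405) - 5793) = -78219/(6503 - 5793) = -78219/710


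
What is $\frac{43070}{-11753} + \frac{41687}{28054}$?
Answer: $- \frac{9840253}{4516694} \approx -2.1786$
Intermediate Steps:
$\frac{43070}{-11753} + \frac{41687}{28054} = 43070 \left(- \frac{1}{11753}\right) + 41687 \cdot \frac{1}{28054} = - \frac{590}{161} + \frac{41687}{28054} = - \frac{9840253}{4516694}$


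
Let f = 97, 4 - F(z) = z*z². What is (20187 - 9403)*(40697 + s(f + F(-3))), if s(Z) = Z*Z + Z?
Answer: 616941856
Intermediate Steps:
F(z) = 4 - z³ (F(z) = 4 - z*z² = 4 - z³)
s(Z) = Z + Z² (s(Z) = Z² + Z = Z + Z²)
(20187 - 9403)*(40697 + s(f + F(-3))) = (20187 - 9403)*(40697 + (97 + (4 - 1*(-3)³))*(1 + (97 + (4 - 1*(-3)³)))) = 10784*(40697 + (97 + (4 - 1*(-27)))*(1 + (97 + (4 - 1*(-27))))) = 10784*(40697 + (97 + (4 + 27))*(1 + (97 + (4 + 27)))) = 10784*(40697 + (97 + 31)*(1 + (97 + 31))) = 10784*(40697 + 128*(1 + 128)) = 10784*(40697 + 128*129) = 10784*(40697 + 16512) = 10784*57209 = 616941856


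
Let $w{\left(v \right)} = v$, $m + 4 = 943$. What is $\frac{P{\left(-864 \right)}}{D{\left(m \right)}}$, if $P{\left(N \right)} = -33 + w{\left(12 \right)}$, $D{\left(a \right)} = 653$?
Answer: $- \frac{21}{653} \approx -0.032159$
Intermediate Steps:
$m = 939$ ($m = -4 + 943 = 939$)
$P{\left(N \right)} = -21$ ($P{\left(N \right)} = -33 + 12 = -21$)
$\frac{P{\left(-864 \right)}}{D{\left(m \right)}} = - \frac{21}{653}$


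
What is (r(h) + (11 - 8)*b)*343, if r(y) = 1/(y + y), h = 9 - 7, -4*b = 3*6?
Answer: -18179/4 ≈ -4544.8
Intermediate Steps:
b = -9/2 (b = -3*6/4 = -¼*18 = -9/2 ≈ -4.5000)
h = 2
r(y) = 1/(2*y)
(r(h) + (11 - 8)*b)*343 = ((½)/2 + (11 - 8)*(-9/2))*343 = ((½)*(½) + 3*(-9/2))*343 = (¼ - 27/2)*343 = -53/4*343 = -18179/4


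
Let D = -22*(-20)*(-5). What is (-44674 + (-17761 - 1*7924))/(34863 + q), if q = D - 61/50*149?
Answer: -3517950/1624061 ≈ -2.1661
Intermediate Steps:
D = -2200 (D = 440*(-5) = -2200)
q = -119089/50 (q = -2200 - 61/50*149 = -2200 - 9089/50 = -119089/50 ≈ -2381.8)
(-44674 + (-17761 - 1*7924))/(34863 + q) = (-44674 + (-17761 - 1*7924))/(34863 - 119089/50) = (-44674 + (-17761 - 7924))/(1624061/50) = (-44674 - 25685)*(50/1624061) = -70359*50/1624061 = -3517950/1624061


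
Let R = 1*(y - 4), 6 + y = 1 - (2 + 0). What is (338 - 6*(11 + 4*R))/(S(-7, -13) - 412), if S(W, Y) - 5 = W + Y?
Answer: -536/427 ≈ -1.2553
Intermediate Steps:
y = -7 (y = -6 + (1 - (2 + 0)) = -6 + (1 - 1*2) = -6 + (1 - 2) = -6 - 1 = -7)
R = -11 (R = 1*(-7 - 4) = 1*(-11) = -11)
S(W, Y) = 5 + W + Y (S(W, Y) = 5 + (W + Y) = 5 + W + Y)
(338 - 6*(11 + 4*R))/(S(-7, -13) - 412) = (338 - 6*(11 + 4*(-11)))/((5 - 7 - 13) - 412) = (338 - 6*(11 - 44))/(-15 - 412) = (338 - 6*(-33))/(-427) = (338 + 198)*(-1/427) = 536*(-1/427) = -536/427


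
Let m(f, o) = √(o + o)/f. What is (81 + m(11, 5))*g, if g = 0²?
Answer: 0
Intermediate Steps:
m(f, o) = √2*√o/f (m(f, o) = √(2*o)/f = (√2*√o)/f = √2*√o/f)
g = 0
(81 + m(11, 5))*g = (81 + √2*√5/11)*0 = (81 + √2*(1/11)*√5)*0 = (81 + √10/11)*0 = 0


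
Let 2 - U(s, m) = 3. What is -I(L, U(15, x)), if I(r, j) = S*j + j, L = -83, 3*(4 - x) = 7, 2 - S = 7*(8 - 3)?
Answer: -32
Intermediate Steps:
S = -33 (S = 2 - 7*(8 - 3) = 2 - 7*5 = 2 - 1*35 = 2 - 35 = -33)
x = 5/3 (x = 4 - ⅓*7 = 4 - 7/3 = 5/3 ≈ 1.6667)
U(s, m) = -1 (U(s, m) = 2 - 1*3 = 2 - 3 = -1)
I(r, j) = -32*j (I(r, j) = -33*j + j = -32*j)
-I(L, U(15, x)) = -(-32)*(-1) = -1*32 = -32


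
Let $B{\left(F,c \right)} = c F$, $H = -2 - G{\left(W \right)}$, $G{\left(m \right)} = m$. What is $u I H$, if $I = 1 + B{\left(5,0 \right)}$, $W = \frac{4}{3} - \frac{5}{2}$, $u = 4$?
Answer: $- \frac{10}{3} \approx -3.3333$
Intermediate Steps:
$W = - \frac{7}{6}$ ($W = 4 \cdot \frac{1}{3} - \frac{5}{2} = \frac{4}{3} - \frac{5}{2} = - \frac{7}{6} \approx -1.1667$)
$H = - \frac{5}{6}$ ($H = -2 - - \frac{7}{6} = -2 + \frac{7}{6} = - \frac{5}{6} \approx -0.83333$)
$B{\left(F,c \right)} = F c$
$I = 1$ ($I = 1 + 5 \cdot 0 = 1 + 0 = 1$)
$u I H = 4 \cdot 1 \left(- \frac{5}{6}\right) = 4 \left(- \frac{5}{6}\right) = - \frac{10}{3}$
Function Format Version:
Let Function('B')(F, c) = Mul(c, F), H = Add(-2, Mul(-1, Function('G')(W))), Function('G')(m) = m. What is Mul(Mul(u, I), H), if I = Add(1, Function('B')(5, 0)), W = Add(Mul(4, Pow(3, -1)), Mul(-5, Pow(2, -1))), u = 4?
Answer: Rational(-10, 3) ≈ -3.3333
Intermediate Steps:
W = Rational(-7, 6) (W = Add(Mul(4, Rational(1, 3)), Mul(-5, Rational(1, 2))) = Add(Rational(4, 3), Rational(-5, 2)) = Rational(-7, 6) ≈ -1.1667)
H = Rational(-5, 6) (H = Add(-2, Mul(-1, Rational(-7, 6))) = Add(-2, Rational(7, 6)) = Rational(-5, 6) ≈ -0.83333)
Function('B')(F, c) = Mul(F, c)
I = 1 (I = Add(1, Mul(5, 0)) = Add(1, 0) = 1)
Mul(Mul(u, I), H) = Mul(Mul(4, 1), Rational(-5, 6)) = Mul(4, Rational(-5, 6)) = Rational(-10, 3)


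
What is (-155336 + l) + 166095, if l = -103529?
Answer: -92770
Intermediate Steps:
(-155336 + l) + 166095 = (-155336 - 103529) + 166095 = -258865 + 166095 = -92770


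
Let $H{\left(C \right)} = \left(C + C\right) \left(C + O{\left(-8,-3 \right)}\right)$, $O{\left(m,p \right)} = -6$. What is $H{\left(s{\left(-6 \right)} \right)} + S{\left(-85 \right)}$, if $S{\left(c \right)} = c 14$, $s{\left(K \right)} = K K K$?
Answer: $94714$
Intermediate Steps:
$s{\left(K \right)} = K^{3}$ ($s{\left(K \right)} = K^{2} K = K^{3}$)
$S{\left(c \right)} = 14 c$
$H{\left(C \right)} = 2 C \left(-6 + C\right)$ ($H{\left(C \right)} = \left(C + C\right) \left(C - 6\right) = 2 C \left(-6 + C\right)$)
$H{\left(s{\left(-6 \right)} \right)} + S{\left(-85 \right)} = 2 \left(-6\right)^{3} \left(-6 + \left(-6\right)^{3}\right) + 14 \left(-85\right) = 2 \left(-216\right) \left(-6 - 216\right) - 1190 = 2 \left(-216\right) \left(-222\right) - 1190 = 95904 - 1190 = 94714$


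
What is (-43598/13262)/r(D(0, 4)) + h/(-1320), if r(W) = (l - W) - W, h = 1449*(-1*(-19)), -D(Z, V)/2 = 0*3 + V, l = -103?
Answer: -5284592209/253834680 ≈ -20.819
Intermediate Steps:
D(Z, V) = -2*V (D(Z, V) = -2*(0*3 + V) = -2*(0 + V) = -2*V)
h = 27531 (h = 1449*19 = 27531)
r(W) = -103 - 2*W (r(W) = (-103 - W) - W = -103 - 2*W)
(-43598/13262)/r(D(0, 4)) + h/(-1320) = (-43598/13262)/(-103 - (-4)*4) + 27531/(-1320) = (-43598*1/13262)/(-103 - 2*(-8)) + 27531*(-1/1320) = -21799/(6631*(-103 + 16)) - 9177/440 = -21799/6631/(-87) - 9177/440 = -21799/6631*(-1/87) - 9177/440 = 21799/576897 - 9177/440 = -5284592209/253834680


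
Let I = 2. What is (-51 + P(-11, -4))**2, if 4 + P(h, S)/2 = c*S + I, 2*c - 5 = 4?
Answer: 8281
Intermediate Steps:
c = 9/2 (c = 5/2 + (1/2)*4 = 5/2 + 2 = 9/2 ≈ 4.5000)
P(h, S) = -4 + 9*S (P(h, S) = -8 + 2*(9*S/2 + 2) = -8 + 2*(2 + 9*S/2) = -8 + (4 + 9*S) = -4 + 9*S)
(-51 + P(-11, -4))**2 = (-51 + (-4 + 9*(-4)))**2 = (-51 + (-4 - 36))**2 = (-51 - 40)**2 = (-91)**2 = 8281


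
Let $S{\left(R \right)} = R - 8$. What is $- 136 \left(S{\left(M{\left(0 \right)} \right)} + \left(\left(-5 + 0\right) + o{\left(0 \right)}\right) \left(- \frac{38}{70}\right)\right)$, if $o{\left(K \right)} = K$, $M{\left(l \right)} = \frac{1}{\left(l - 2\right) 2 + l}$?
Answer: $\frac{5270}{7} \approx 752.86$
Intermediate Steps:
$M{\left(l \right)} = \frac{1}{-4 + 3 l}$ ($M{\left(l \right)} = \frac{1}{\left(-2 + l\right) 2 + l} = \frac{1}{\left(-4 + 2 l\right) + l} = \frac{1}{-4 + 3 l}$)
$S{\left(R \right)} = -8 + R$
$- 136 \left(S{\left(M{\left(0 \right)} \right)} + \left(\left(-5 + 0\right) + o{\left(0 \right)}\right) \left(- \frac{38}{70}\right)\right) = - 136 \left(\left(-8 + \frac{1}{-4 + 3 \cdot 0}\right) + \left(\left(-5 + 0\right) + 0\right) \left(- \frac{38}{70}\right)\right) = - 136 \left(\left(-8 + \frac{1}{-4 + 0}\right) + \left(-5 + 0\right) \left(\left(-38\right) \frac{1}{70}\right)\right) = - 136 \left(\left(-8 + \frac{1}{-4}\right) - - \frac{19}{7}\right) = - 136 \left(\left(-8 - \frac{1}{4}\right) + \frac{19}{7}\right) = - 136 \left(- \frac{33}{4} + \frac{19}{7}\right) = \left(-136\right) \left(- \frac{155}{28}\right) = \frac{5270}{7}$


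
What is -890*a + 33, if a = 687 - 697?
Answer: 8933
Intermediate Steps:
a = -10
-890*a + 33 = -890*(-10) + 33 = 8900 + 33 = 8933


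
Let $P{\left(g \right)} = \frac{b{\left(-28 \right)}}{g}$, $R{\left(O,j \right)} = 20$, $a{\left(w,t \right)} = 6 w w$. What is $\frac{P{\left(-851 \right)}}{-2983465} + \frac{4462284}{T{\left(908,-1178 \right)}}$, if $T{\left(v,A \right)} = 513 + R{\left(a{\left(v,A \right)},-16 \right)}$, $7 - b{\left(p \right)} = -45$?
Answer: $\frac{11329420982112776}{1353249005095} \approx 8372.0$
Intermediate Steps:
$b{\left(p \right)} = 52$ ($b{\left(p \right)} = 7 - -45 = 7 + 45 = 52$)
$a{\left(w,t \right)} = 6 w^{2}$
$T{\left(v,A \right)} = 533$ ($T{\left(v,A \right)} = 513 + 20 = 533$)
$P{\left(g \right)} = \frac{52}{g}$
$\frac{P{\left(-851 \right)}}{-2983465} + \frac{4462284}{T{\left(908,-1178 \right)}} = \frac{52 \frac{1}{-851}}{-2983465} + \frac{4462284}{533} = 52 \left(- \frac{1}{851}\right) \left(- \frac{1}{2983465}\right) + 4462284 \cdot \frac{1}{533} = \left(- \frac{52}{851}\right) \left(- \frac{1}{2983465}\right) + \frac{4462284}{533} = \frac{52}{2538928715} + \frac{4462284}{533} = \frac{11329420982112776}{1353249005095}$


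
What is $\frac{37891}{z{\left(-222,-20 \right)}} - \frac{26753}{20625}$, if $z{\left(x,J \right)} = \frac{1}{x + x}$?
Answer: $- \frac{346986859253}{20625} \approx -1.6824 \cdot 10^{7}$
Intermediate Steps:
$z{\left(x,J \right)} = \frac{1}{2 x}$
$\frac{37891}{z{\left(-222,-20 \right)}} - \frac{26753}{20625} = \frac{37891}{\frac{1}{2} \frac{1}{-222}} - \frac{26753}{20625} = \frac{37891}{\frac{1}{2} \left(- \frac{1}{222}\right)} - \frac{26753}{20625} = \frac{37891}{- \frac{1}{444}} - \frac{26753}{20625} = 37891 \left(-444\right) - \frac{26753}{20625} = -16823604 - \frac{26753}{20625} = - \frac{346986859253}{20625}$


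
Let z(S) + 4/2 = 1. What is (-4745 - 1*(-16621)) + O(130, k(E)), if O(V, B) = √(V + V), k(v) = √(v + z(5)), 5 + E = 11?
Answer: 11876 + 2*√65 ≈ 11892.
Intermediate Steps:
z(S) = -1 (z(S) = -2 + 1 = -1)
E = 6 (E = -5 + 11 = 6)
k(v) = √(-1 + v) (k(v) = √(v - 1) = √(-1 + v))
O(V, B) = √2*√V (O(V, B) = √(2*V) = √2*√V)
(-4745 - 1*(-16621)) + O(130, k(E)) = (-4745 - 1*(-16621)) + √2*√130 = (-4745 + 16621) + 2*√65 = 11876 + 2*√65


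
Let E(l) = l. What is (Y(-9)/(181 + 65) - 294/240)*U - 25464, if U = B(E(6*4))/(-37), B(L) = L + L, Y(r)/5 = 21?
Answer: -193136586/7585 ≈ -25463.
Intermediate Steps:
Y(r) = 105 (Y(r) = 5*21 = 105)
B(L) = 2*L
U = -48/37 (U = (2*(6*4))/(-37) = (2*24)*(-1/37) = 48*(-1/37) = -48/37 ≈ -1.2973)
(Y(-9)/(181 + 65) - 294/240)*U - 25464 = (105/(181 + 65) - 294/240)*(-48/37) - 25464 = (105/246 - 294*1/240)*(-48/37) - 25464 = (105*(1/246) - 49/40)*(-48/37) - 25464 = (35/82 - 49/40)*(-48/37) - 25464 = -1309/1640*(-48/37) - 25464 = 7854/7585 - 25464 = -193136586/7585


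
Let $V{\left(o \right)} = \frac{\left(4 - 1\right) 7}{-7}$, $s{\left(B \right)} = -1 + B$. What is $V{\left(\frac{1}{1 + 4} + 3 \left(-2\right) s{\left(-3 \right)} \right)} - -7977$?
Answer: $7974$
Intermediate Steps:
$V{\left(o \right)} = -3$ ($V{\left(o \right)} = 3 \cdot 7 \left(- \frac{1}{7}\right) = 21 \left(- \frac{1}{7}\right) = -3$)
$V{\left(\frac{1}{1 + 4} + 3 \left(-2\right) s{\left(-3 \right)} \right)} - -7977 = -3 - -7977 = -3 + 7977 = 7974$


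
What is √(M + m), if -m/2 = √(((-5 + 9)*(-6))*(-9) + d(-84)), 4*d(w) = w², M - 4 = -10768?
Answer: 2*√(-2691 - 3*√55) ≈ 104.18*I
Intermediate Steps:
M = -10764 (M = 4 - 10768 = -10764)
d(w) = w²/4
m = -12*√55 (m = -2*√(((-5 + 9)*(-6))*(-9) + (¼)*(-84)²) = -2*√((4*(-6))*(-9) + (¼)*7056) = -2*√(-24*(-9) + 1764) = -2*√(216 + 1764) = -12*√55 ≈ -88.994)
√(M + m) = √(-10764 - 12*√55)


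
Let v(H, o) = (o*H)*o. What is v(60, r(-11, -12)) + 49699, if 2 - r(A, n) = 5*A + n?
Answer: 335359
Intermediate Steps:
r(A, n) = 2 - n - 5*A (r(A, n) = 2 - (5*A + n) = 2 - (n + 5*A) = 2 + (-n - 5*A) = 2 - n - 5*A)
v(H, o) = H*o² (v(H, o) = (H*o)*o = H*o²)
v(60, r(-11, -12)) + 49699 = 60*(2 - 1*(-12) - 5*(-11))² + 49699 = 60*(2 + 12 + 55)² + 49699 = 60*69² + 49699 = 60*4761 + 49699 = 285660 + 49699 = 335359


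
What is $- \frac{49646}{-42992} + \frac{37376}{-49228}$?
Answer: $\frac{104638037}{264551272} \approx 0.39553$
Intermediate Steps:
$- \frac{49646}{-42992} + \frac{37376}{-49228} = \left(-49646\right) \left(- \frac{1}{42992}\right) + 37376 \left(- \frac{1}{49228}\right) = \frac{24823}{21496} - \frac{9344}{12307} = \frac{104638037}{264551272}$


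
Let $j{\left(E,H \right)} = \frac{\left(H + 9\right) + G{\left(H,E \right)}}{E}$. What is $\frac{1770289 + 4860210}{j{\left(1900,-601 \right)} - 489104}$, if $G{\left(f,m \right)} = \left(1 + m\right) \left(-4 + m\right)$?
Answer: $- \frac{3149487025}{231423474} \approx -13.609$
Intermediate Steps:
$j{\left(E,H \right)} = \frac{5 + H + E^{2} - 3 E}{E}$ ($j{\left(E,H \right)} = \frac{\left(H + 9\right) - \left(4 - E^{2} + 3 E\right)}{E} = \frac{\left(9 + H\right) - \left(4 - E^{2} + 3 E\right)}{E} = \frac{5 + H + E^{2} - 3 E}{E}$)
$\frac{1770289 + 4860210}{j{\left(1900,-601 \right)} - 489104} = \frac{1770289 + 4860210}{\left(-3 + 1900 + \frac{5}{1900} - \frac{601}{1900}\right) - 489104} = \frac{6630499}{\left(-3 + 1900 + 5 \cdot \frac{1}{1900} - \frac{601}{1900}\right) - 489104} = \frac{6630499}{\left(-3 + 1900 + \frac{1}{380} - \frac{601}{1900}\right) - 489104} = \frac{6630499}{\frac{900926}{475} - 489104} = \frac{6630499}{- \frac{231423474}{475}} = 6630499 \left(- \frac{475}{231423474}\right) = - \frac{3149487025}{231423474}$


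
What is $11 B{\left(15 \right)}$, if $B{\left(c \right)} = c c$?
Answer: $2475$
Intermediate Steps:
$B{\left(c \right)} = c^{2}$
$11 B{\left(15 \right)} = 11 \cdot 15^{2} = 11 \cdot 225 = 2475$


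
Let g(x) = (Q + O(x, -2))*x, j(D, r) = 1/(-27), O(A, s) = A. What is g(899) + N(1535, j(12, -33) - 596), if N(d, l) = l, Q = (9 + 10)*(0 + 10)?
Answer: 26417204/27 ≈ 9.7842e+5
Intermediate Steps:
j(D, r) = -1/27
Q = 190 (Q = 19*10 = 190)
g(x) = x*(190 + x) (g(x) = (190 + x)*x = x*(190 + x))
g(899) + N(1535, j(12, -33) - 596) = 899*(190 + 899) + (-1/27 - 596) = 899*1089 - 16093/27 = 979011 - 16093/27 = 26417204/27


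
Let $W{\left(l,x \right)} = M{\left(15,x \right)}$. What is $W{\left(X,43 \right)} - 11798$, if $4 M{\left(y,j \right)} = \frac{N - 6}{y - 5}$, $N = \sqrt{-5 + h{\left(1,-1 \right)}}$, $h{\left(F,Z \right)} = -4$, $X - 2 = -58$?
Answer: $- \frac{235963}{20} + \frac{3 i}{40} \approx -11798.0 + 0.075 i$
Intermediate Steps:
$X = -56$ ($X = 2 - 58 = -56$)
$N = 3 i$ ($N = \sqrt{-5 - 4} = \sqrt{-9} = 3 i \approx 3.0 i$)
$M{\left(y,j \right)} = \frac{-6 + 3 i}{4 \left(-5 + y\right)}$ ($M{\left(y,j \right)} = \frac{\left(3 i - 6\right) \frac{1}{y - 5}}{4} = \frac{\left(-6 + 3 i\right) \frac{1}{-5 + y}}{4} = \frac{\frac{1}{-5 + y} \left(-6 + 3 i\right)}{4} = \frac{-6 + 3 i}{4 \left(-5 + y\right)}$)
$W{\left(l,x \right)} = - \frac{3}{20} + \frac{3 i}{40}$ ($W{\left(l,x \right)} = \frac{3 \left(-2 + i\right)}{4 \left(-5 + 15\right)} = \frac{3 \left(-2 + i\right)}{4 \cdot 10} = \frac{3}{4} \cdot \frac{1}{10} \left(-2 + i\right) = - \frac{3}{20} + \frac{3 i}{40}$)
$W{\left(X,43 \right)} - 11798 = \left(- \frac{3}{20} + \frac{3 i}{40}\right) - 11798 = - \frac{235963}{20} + \frac{3 i}{40}$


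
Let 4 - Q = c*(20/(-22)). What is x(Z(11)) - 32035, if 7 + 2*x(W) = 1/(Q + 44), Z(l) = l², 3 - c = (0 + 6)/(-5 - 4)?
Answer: -9867855/308 ≈ -32039.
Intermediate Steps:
c = 11/3 (c = 3 - (0 + 6)/(-5 - 4) = 3 - 6/(-9) = 3 - 6*(-1)/9 = 3 - 1*(-⅔) = 3 + ⅔ = 11/3 ≈ 3.6667)
Q = 22/3 (Q = 4 - 11*20/(-22)/3 = 4 - 11*20*(-1/22)/3 = 4 - 11*(-10)/(3*11) = 4 - 1*(-10/3) = 4 + 10/3 = 22/3 ≈ 7.3333)
x(W) = -1075/308 (x(W) = -7/2 + 1/(2*(22/3 + 44)) = -7/2 + 1/(2*(154/3)) = -7/2 + (½)*(3/154) = -7/2 + 3/308 = -1075/308)
x(Z(11)) - 32035 = -1075/308 - 32035 = -9867855/308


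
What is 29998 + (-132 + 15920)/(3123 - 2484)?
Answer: 19184510/639 ≈ 30023.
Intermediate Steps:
29998 + (-132 + 15920)/(3123 - 2484) = 29998 + 15788/639 = 19184510/639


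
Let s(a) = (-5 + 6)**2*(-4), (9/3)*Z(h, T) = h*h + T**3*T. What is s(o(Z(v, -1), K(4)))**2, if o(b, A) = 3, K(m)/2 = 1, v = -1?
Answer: 16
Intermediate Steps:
Z(h, T) = T**4/3 + h**2/3 (Z(h, T) = (h*h + T**3*T)/3 = (h**2 + T**4)/3 = (T**4 + h**2)/3 = T**4/3 + h**2/3)
K(m) = 2 (K(m) = 2*1 = 2)
s(a) = -4 (s(a) = 1**2*(-4) = 1*(-4) = -4)
s(o(Z(v, -1), K(4)))**2 = (-4)**2 = 16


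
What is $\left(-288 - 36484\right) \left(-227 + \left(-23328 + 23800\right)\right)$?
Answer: $-9009140$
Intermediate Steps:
$\left(-288 - 36484\right) \left(-227 + \left(-23328 + 23800\right)\right) = - 36772 \left(-227 + 472\right) = \left(-36772\right) 245 = -9009140$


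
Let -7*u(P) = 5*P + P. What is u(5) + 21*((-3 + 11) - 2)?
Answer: 852/7 ≈ 121.71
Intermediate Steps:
u(P) = -6*P/7 (u(P) = -(5*P + P)/7 = -6*P/7)
u(5) + 21*((-3 + 11) - 2) = -6/7*5 + 21*((-3 + 11) - 2) = -30/7 + 21*(8 - 2) = -30/7 + 21*6 = -30/7 + 126 = 852/7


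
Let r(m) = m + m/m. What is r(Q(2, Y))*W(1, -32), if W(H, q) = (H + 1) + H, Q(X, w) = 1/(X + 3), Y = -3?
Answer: 18/5 ≈ 3.6000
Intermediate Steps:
Q(X, w) = 1/(3 + X)
r(m) = 1 + m (r(m) = m + 1 = 1 + m)
W(H, q) = 1 + 2*H (W(H, q) = (1 + H) + H = 1 + 2*H)
r(Q(2, Y))*W(1, -32) = (1 + 1/(3 + 2))*(1 + 2*1) = (1 + 1/5)*(1 + 2) = (1 + 1/5)*3 = (6/5)*3 = 18/5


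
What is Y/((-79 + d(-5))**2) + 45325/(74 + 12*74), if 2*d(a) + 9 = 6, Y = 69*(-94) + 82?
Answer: 31087209/673946 ≈ 46.127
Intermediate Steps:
Y = -6404 (Y = -6486 + 82 = -6404)
d(a) = -3/2 (d(a) = -9/2 + (1/2)*6 = -9/2 + 3 = -3/2)
Y/((-79 + d(-5))**2) + 45325/(74 + 12*74) = -6404/(-79 - 3/2)**2 + 45325/(74 + 12*74) = -6404/((-161/2)**2) + 45325/(74 + 888) = -6404/25921/4 + 45325/962 = -6404*4/25921 + 45325*(1/962) = -25616/25921 + 1225/26 = 31087209/673946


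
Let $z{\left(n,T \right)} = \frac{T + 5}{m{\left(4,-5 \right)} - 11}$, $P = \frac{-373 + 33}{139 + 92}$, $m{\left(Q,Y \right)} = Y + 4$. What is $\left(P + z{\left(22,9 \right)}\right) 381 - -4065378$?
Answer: $\frac{625913399}{154} \approx 4.0644 \cdot 10^{6}$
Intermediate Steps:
$m{\left(Q,Y \right)} = 4 + Y$
$P = - \frac{340}{231} \approx -1.4719$
$z{\left(n,T \right)} = - \frac{5}{12} - \frac{T}{12}$ ($z{\left(n,T \right)} = \frac{T + 5}{\left(4 - 5\right) - 11} = \frac{5 + T}{-1 - 11} = \frac{5 + T}{-12} = \left(5 + T\right) \left(- \frac{1}{12}\right) = - \frac{5}{12} - \frac{T}{12}$)
$\left(P + z{\left(22,9 \right)}\right) 381 - -4065378 = \left(- \frac{340}{231} - \frac{7}{6}\right) 381 - -4065378 = \left(- \frac{340}{231} - \frac{7}{6}\right) 381 + 4065378 = \left(- \frac{1219}{462}\right) 381 + 4065378 = - \frac{154813}{154} + 4065378 = \frac{625913399}{154}$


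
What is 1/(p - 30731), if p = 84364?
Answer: 1/53633 ≈ 1.8645e-5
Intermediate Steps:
1/(p - 30731) = 1/(84364 - 30731) = 1/53633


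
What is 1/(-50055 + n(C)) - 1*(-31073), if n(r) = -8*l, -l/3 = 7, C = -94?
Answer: 1550138750/49887 ≈ 31073.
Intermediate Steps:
l = -21 (l = -3*7 = -21)
n(r) = 168 (n(r) = -8*(-21) = 168)
1/(-50055 + n(C)) - 1*(-31073) = 1/(-50055 + 168) - 1*(-31073) = 1/(-49887) + 31073 = -1/49887 + 31073 = 1550138750/49887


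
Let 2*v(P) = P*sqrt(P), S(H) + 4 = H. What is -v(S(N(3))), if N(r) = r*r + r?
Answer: -8*sqrt(2) ≈ -11.314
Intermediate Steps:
N(r) = r + r**2 (N(r) = r**2 + r = r + r**2)
S(H) = -4 + H
v(P) = P**(3/2)/2 (v(P) = (P*sqrt(P))/2 = P**(3/2)/2)
-v(S(N(3))) = -(-4 + 3*(1 + 3))**(3/2)/2 = -(-4 + 3*4)**(3/2)/2 = -(-4 + 12)**(3/2)/2 = -8**(3/2)/2 = -16*sqrt(2)/2 = -8*sqrt(2)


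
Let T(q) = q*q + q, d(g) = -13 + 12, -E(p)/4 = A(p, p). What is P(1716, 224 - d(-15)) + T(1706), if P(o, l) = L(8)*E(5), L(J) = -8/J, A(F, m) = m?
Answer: 2912162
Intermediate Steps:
E(p) = -4*p
d(g) = -1
T(q) = q + q**2 (T(q) = q**2 + q = q + q**2)
P(o, l) = 20 (P(o, l) = (-8/8)*(-4*5) = -8*1/8*(-20) = -1*(-20) = 20)
P(1716, 224 - d(-15)) + T(1706) = 20 + 1706*(1 + 1706) = 20 + 1706*1707 = 20 + 2912142 = 2912162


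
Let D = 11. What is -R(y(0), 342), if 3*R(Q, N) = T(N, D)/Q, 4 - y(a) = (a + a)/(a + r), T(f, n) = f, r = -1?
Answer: -57/2 ≈ -28.500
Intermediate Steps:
y(a) = 4 - 2*a/(-1 + a) (y(a) = 4 - (a + a)/(a - 1) = 4 - 2*a/(-1 + a))
R(Q, N) = N/(3*Q) (R(Q, N) = (N/Q)/3 = N/(3*Q))
-R(y(0), 342) = -342/(3*(2*(-2 + 0)/(-1 + 0))) = -342/(3*(2*(-2)/(-1))) = -342/(3*(2*(-1)*(-2))) = -342/(3*4) = -1*57/2 = -57/2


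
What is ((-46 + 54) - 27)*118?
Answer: -2242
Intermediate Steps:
((-46 + 54) - 27)*118 = (8 - 27)*118 = -19*118 = -2242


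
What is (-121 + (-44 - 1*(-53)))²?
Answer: 12544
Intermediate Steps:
(-121 + (-44 - 1*(-53)))² = (-121 + (-44 + 53))² = (-121 + 9)² = (-112)² = 12544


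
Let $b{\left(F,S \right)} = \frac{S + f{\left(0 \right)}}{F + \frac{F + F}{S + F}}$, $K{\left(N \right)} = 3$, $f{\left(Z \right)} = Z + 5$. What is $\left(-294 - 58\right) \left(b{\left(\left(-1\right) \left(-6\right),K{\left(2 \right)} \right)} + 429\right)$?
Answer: $-151392$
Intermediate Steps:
$f{\left(Z \right)} = 5 + Z$
$b{\left(F,S \right)} = \frac{5 + S}{F + \frac{2 F}{F + S}}$ ($b{\left(F,S \right)} = \frac{S + \left(5 + 0\right)}{F + \frac{F + F}{S + F}} = \frac{S + 5}{F + \frac{2 F}{F + S}} = \frac{5 + S}{F + \frac{2 F}{F + S}}$)
$\left(-294 - 58\right) \left(b{\left(\left(-1\right) \left(-6\right),K{\left(2 \right)} \right)} + 429\right) = \left(-294 - 58\right) \left(\frac{3^{2} + 5 \left(\left(-1\right) \left(-6\right)\right) + 5 \cdot 3 + \left(-1\right) \left(-6\right) 3}{\left(-1\right) \left(-6\right) \left(2 - -6 + 3\right)} + 429\right) = - 352 \left(\frac{9 + 5 \cdot 6 + 15 + 6 \cdot 3}{6 \left(2 + 6 + 3\right)} + 429\right) = - 352 \left(\frac{9 + 30 + 15 + 18}{6 \cdot 11} + 429\right) = - 352 \left(\frac{1}{6} \cdot \frac{1}{11} \cdot 72 + 429\right) = - 352 \left(\frac{12}{11} + 429\right) = \left(-352\right) \frac{4731}{11} = -151392$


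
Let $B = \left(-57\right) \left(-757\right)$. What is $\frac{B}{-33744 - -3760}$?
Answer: $- \frac{43149}{29984} \approx -1.4391$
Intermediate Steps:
$B = 43149$
$\frac{B}{-33744 - -3760} = \frac{43149}{-33744 - -3760} = \frac{43149}{-33744 + 3760} = \frac{43149}{-29984} = 43149 \left(- \frac{1}{29984}\right) = - \frac{43149}{29984}$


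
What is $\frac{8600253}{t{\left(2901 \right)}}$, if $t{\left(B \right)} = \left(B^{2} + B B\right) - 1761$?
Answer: $\frac{2866751}{5609947} \approx 0.51101$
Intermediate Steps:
$t{\left(B \right)} = -1761 + 2 B^{2}$ ($t{\left(B \right)} = \left(B^{2} + B^{2}\right) - 1761 = 2 B^{2} - 1761 = -1761 + 2 B^{2}$)
$\frac{8600253}{t{\left(2901 \right)}} = \frac{8600253}{-1761 + 2 \cdot 2901^{2}} = \frac{8600253}{-1761 + 2 \cdot 8415801} = \frac{8600253}{-1761 + 16831602} = \frac{8600253}{16829841} = 8600253 \cdot \frac{1}{16829841} = \frac{2866751}{5609947}$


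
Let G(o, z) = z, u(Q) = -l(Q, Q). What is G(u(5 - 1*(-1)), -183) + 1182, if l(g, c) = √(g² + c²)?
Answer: 999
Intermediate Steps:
l(g, c) = √(c² + g²)
u(Q) = -√2*√(Q²) (u(Q) = -√(Q² + Q²) = -√(2*Q²) = -√2*√(Q²))
G(u(5 - 1*(-1)), -183) + 1182 = -183 + 1182 = 999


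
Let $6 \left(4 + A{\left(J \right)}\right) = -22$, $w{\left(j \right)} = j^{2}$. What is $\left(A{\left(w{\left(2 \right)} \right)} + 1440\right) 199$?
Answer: $\frac{855103}{3} \approx 2.8503 \cdot 10^{5}$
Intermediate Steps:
$A{\left(J \right)} = - \frac{23}{3}$ ($A{\left(J \right)} = -4 + \frac{1}{6} \left(-22\right) = -4 - \frac{11}{3} = - \frac{23}{3}$)
$\left(A{\left(w{\left(2 \right)} \right)} + 1440\right) 199 = \left(- \frac{23}{3} + 1440\right) 199 = \frac{4297}{3} \cdot 199 = \frac{855103}{3}$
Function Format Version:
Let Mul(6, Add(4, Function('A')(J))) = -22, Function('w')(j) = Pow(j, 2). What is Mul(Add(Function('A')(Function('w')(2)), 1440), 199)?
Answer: Rational(855103, 3) ≈ 2.8503e+5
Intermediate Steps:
Function('A')(J) = Rational(-23, 3) (Function('A')(J) = Add(-4, Mul(Rational(1, 6), -22)) = Add(-4, Rational(-11, 3)) = Rational(-23, 3))
Mul(Add(Function('A')(Function('w')(2)), 1440), 199) = Mul(Add(Rational(-23, 3), 1440), 199) = Mul(Rational(4297, 3), 199) = Rational(855103, 3)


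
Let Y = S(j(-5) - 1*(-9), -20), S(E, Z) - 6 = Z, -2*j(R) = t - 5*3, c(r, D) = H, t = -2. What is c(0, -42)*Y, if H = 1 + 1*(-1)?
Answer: 0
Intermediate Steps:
H = 0 (H = 1 - 1 = 0)
c(r, D) = 0
j(R) = 17/2 (j(R) = -(-2 - 5*3)/2 = -(-2 - 15)/2 = -½*(-17) = 17/2)
S(E, Z) = 6 + Z
Y = -14 (Y = 6 - 20 = -14)
c(0, -42)*Y = 0*(-14) = 0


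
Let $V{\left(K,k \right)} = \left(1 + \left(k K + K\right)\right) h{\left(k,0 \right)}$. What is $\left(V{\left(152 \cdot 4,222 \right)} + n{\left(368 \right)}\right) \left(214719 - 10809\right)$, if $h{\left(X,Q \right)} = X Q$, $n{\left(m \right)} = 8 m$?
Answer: $600311040$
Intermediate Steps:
$h{\left(X,Q \right)} = Q X$
$V{\left(K,k \right)} = 0$ ($V{\left(K,k \right)} = \left(1 + \left(k K + K\right)\right) 0 k = \left(1 + \left(K k + K\right)\right) 0 = \left(1 + \left(K + K k\right)\right) 0 = \left(1 + K + K k\right) 0 = 0$)
$\left(V{\left(152 \cdot 4,222 \right)} + n{\left(368 \right)}\right) \left(214719 - 10809\right) = \left(0 + 8 \cdot 368\right) \left(214719 - 10809\right) = \left(0 + 2944\right) 203910 = 2944 \cdot 203910 = 600311040$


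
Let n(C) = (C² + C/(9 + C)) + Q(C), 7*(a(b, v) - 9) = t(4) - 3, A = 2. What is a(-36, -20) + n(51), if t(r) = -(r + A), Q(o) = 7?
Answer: 366319/140 ≈ 2616.6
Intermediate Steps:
t(r) = -2 - r (t(r) = -(r + 2) = -(2 + r) = -2 - r)
a(b, v) = 54/7 (a(b, v) = 9 + ((-2 - 1*4) - 3)/7 = 9 + ((-2 - 4) - 3)/7 = 9 + (-6 - 3)/7 = 9 + (⅐)*(-9) = 9 - 9/7 = 54/7)
n(C) = 7 + C² + C/(9 + C) (n(C) = (C² + C/(9 + C)) + 7 = 7 + C² + C/(9 + C))
a(-36, -20) + n(51) = 54/7 + (63 + 51³ + 8*51 + 9*51²)/(9 + 51) = 54/7 + (63 + 132651 + 408 + 9*2601)/60 = 54/7 + (63 + 132651 + 408 + 23409)/60 = 54/7 + (1/60)*156531 = 54/7 + 52177/20 = 366319/140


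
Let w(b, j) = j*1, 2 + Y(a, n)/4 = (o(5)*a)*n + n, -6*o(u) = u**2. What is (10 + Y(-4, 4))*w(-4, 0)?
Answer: 0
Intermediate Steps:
o(u) = -u**2/6
Y(a, n) = -8 + 4*n - 50*a*n/3 (Y(a, n) = -8 + 4*(((-1/6*5**2)*a)*n + n) = -8 + 4*(((-1/6*25)*a)*n + n) = -8 + 4*((-25*a/6)*n + n) = -8 + 4*(-25*a*n/6 + n) = -8 + 4*(n - 25*a*n/6) = -8 + (4*n - 50*a*n/3) = -8 + 4*n - 50*a*n/3)
w(b, j) = j
(10 + Y(-4, 4))*w(-4, 0) = (10 + (-8 + 4*4 - 50/3*(-4)*4))*0 = (10 + (-8 + 16 + 800/3))*0 = (10 + 824/3)*0 = (854/3)*0 = 0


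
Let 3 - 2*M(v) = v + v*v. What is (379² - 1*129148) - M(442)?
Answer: 224789/2 ≈ 1.1239e+5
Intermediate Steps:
M(v) = 3/2 - v/2 - v²/2 (M(v) = 3/2 - (v + v*v)/2 = 3/2 - (v + v²)/2 = 3/2 + (-v/2 - v²/2) = 3/2 - v/2 - v²/2)
(379² - 1*129148) - M(442) = (379² - 1*129148) - (3/2 - ½*442 - ½*442²) = (143641 - 129148) - (3/2 - 221 - ½*195364) = 14493 - (3/2 - 221 - 97682) = 14493 - 1*(-195803/2) = 14493 + 195803/2 = 224789/2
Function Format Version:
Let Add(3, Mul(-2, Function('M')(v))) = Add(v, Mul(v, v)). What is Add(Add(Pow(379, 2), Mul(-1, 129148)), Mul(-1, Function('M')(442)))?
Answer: Rational(224789, 2) ≈ 1.1239e+5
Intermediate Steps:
Function('M')(v) = Add(Rational(3, 2), Mul(Rational(-1, 2), v), Mul(Rational(-1, 2), Pow(v, 2))) (Function('M')(v) = Add(Rational(3, 2), Mul(Rational(-1, 2), Add(v, Mul(v, v)))) = Add(Rational(3, 2), Mul(Rational(-1, 2), Add(v, Pow(v, 2)))) = Add(Rational(3, 2), Add(Mul(Rational(-1, 2), v), Mul(Rational(-1, 2), Pow(v, 2)))) = Add(Rational(3, 2), Mul(Rational(-1, 2), v), Mul(Rational(-1, 2), Pow(v, 2))))
Add(Add(Pow(379, 2), Mul(-1, 129148)), Mul(-1, Function('M')(442))) = Add(Add(Pow(379, 2), Mul(-1, 129148)), Mul(-1, Add(Rational(3, 2), Mul(Rational(-1, 2), 442), Mul(Rational(-1, 2), Pow(442, 2))))) = Add(Add(143641, -129148), Mul(-1, Add(Rational(3, 2), -221, Mul(Rational(-1, 2), 195364)))) = Add(14493, Mul(-1, Add(Rational(3, 2), -221, -97682))) = Add(14493, Mul(-1, Rational(-195803, 2))) = Add(14493, Rational(195803, 2)) = Rational(224789, 2)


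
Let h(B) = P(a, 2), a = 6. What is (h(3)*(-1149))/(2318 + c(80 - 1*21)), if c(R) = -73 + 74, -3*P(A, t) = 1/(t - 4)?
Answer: -383/4638 ≈ -0.082579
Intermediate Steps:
P(A, t) = -1/(3*(-4 + t)) (P(A, t) = -1/(3*(t - 4)) = -1/(3*(-4 + t)))
h(B) = 1/6 (h(B) = -1/(-12 + 3*2) = -1/(-12 + 6) = -1/(-6) = -1*(-1/6) = 1/6)
c(R) = 1
(h(3)*(-1149))/(2318 + c(80 - 1*21)) = ((1/6)*(-1149))/(2318 + 1) = -383/2/2319 = -383/2*1/2319 = -383/4638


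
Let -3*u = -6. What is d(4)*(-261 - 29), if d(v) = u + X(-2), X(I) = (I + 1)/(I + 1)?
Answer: -870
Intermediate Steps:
u = 2 (u = -⅓*(-6) = 2)
X(I) = 1 (X(I) = (1 + I)/(1 + I) = 1)
d(v) = 3 (d(v) = 2 + 1 = 3)
d(4)*(-261 - 29) = 3*(-261 - 29) = 3*(-290) = -870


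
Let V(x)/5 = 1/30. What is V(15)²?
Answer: 1/36 ≈ 0.027778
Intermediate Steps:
V(x) = ⅙ (V(x) = 5/30 = 5*(1/30) = ⅙)
V(15)² = (⅙)² = 1/36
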